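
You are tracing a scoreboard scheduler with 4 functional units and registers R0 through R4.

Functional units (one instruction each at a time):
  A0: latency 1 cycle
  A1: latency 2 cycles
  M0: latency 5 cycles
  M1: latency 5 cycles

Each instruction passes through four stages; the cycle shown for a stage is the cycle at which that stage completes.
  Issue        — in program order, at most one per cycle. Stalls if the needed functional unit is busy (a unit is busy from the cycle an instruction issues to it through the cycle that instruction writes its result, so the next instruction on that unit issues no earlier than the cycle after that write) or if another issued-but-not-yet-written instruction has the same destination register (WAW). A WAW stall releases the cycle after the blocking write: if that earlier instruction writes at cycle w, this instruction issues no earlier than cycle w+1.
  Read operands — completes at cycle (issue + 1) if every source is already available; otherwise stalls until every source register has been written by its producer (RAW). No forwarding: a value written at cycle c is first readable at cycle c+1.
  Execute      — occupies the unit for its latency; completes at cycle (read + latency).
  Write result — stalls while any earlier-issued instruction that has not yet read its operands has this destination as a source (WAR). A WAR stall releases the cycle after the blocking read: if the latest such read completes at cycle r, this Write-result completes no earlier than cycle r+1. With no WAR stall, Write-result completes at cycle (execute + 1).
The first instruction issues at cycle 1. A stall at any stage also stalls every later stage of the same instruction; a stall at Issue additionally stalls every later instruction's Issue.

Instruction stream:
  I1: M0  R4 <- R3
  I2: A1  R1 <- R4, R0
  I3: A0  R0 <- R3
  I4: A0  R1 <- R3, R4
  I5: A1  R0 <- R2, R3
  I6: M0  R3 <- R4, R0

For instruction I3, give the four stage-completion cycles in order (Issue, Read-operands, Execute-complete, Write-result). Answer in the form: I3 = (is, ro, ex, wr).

I1  is:1  ro:2  ex:7  wr:8
I2  is:2  ro:9  ex:11  wr:12  — RAW R4: wait I1 write@8
I3  is:3  ro:4  ex:5  wr:10  — WAR R0: wait I2 read@9
I4  is:13  ro:14  ex:15  wr:16  — WAW R1: wait I2 write@12
I5  is:14  ro:15  ex:17  wr:18
I6  is:15  ro:19  ex:24  wr:25  — RAW R0: wait I5 write@18

I3 = (3, 4, 5, 10)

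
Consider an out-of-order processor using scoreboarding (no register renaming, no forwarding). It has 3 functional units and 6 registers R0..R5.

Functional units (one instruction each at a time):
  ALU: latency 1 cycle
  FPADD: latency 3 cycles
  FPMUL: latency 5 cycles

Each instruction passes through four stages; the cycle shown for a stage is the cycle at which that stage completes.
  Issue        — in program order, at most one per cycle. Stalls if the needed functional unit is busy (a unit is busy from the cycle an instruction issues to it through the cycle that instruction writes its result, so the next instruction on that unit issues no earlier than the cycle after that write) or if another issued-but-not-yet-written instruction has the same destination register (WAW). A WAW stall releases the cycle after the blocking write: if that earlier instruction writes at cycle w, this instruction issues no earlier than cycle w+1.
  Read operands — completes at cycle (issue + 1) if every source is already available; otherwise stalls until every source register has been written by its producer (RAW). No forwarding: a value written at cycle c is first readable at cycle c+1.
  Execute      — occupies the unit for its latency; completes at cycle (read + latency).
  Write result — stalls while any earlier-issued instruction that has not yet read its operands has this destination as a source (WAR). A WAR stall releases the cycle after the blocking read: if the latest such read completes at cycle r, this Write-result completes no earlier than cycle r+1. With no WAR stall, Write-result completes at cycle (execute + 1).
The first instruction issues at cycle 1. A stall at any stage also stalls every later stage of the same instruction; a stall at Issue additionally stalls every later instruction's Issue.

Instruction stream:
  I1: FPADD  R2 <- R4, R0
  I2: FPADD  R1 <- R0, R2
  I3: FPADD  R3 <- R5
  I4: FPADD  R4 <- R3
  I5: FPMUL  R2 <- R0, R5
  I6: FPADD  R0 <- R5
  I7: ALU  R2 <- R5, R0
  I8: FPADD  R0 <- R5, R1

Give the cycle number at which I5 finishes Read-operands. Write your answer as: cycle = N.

cycle = 21

[I1] 1/2/5/6
[I2] 7/8/11/12  (struct: FPADD busy until I1 writes@6)
[I3] 13/14/17/18  (struct: FPADD busy until I2 writes@12)
[I4] 19/20/23/24  (struct: FPADD busy until I3 writes@18)
[I5] 20/21/26/27
[I6] 25/26/29/30  (struct: FPADD busy until I4 writes@24)
[I7] 28/31/32/33  (WAW R2: wait I5 write@27; RAW R0: wait I6 write@30)
[I8] 31/32/35/36  (struct: FPADD busy until I6 writes@30)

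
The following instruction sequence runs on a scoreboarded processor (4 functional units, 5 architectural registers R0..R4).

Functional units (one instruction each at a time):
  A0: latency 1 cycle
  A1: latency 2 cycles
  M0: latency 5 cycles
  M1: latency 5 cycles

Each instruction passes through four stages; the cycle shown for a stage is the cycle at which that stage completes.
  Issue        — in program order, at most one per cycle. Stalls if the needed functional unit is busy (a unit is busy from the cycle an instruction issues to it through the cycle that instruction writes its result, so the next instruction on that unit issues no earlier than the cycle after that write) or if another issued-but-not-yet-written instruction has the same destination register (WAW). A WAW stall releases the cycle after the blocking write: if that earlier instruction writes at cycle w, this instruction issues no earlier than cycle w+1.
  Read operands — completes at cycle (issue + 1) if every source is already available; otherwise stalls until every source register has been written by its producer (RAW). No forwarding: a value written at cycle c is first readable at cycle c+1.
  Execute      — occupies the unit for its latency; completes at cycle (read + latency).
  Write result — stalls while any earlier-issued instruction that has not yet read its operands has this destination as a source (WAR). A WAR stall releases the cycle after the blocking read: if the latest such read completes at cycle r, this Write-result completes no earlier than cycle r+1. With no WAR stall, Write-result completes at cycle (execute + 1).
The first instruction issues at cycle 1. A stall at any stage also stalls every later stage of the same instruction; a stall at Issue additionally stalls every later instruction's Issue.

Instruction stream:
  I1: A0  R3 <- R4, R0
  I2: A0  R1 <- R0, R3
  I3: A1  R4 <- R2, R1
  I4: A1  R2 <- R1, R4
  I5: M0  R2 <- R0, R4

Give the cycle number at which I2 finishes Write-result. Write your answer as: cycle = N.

cycle = 8

1) issue 1, read 2, done 3, write 4
2) issue 5, read 6, done 7, write 8  <struct: A0 busy until I1 writes@4>
3) issue 6, read 9, done 11, write 12  <RAW R1: wait I2 write@8>
4) issue 13, read 14, done 16, write 17  <struct: A1 busy until I3 writes@12>
5) issue 18, read 19, done 24, write 25  <WAW R2: wait I4 write@17>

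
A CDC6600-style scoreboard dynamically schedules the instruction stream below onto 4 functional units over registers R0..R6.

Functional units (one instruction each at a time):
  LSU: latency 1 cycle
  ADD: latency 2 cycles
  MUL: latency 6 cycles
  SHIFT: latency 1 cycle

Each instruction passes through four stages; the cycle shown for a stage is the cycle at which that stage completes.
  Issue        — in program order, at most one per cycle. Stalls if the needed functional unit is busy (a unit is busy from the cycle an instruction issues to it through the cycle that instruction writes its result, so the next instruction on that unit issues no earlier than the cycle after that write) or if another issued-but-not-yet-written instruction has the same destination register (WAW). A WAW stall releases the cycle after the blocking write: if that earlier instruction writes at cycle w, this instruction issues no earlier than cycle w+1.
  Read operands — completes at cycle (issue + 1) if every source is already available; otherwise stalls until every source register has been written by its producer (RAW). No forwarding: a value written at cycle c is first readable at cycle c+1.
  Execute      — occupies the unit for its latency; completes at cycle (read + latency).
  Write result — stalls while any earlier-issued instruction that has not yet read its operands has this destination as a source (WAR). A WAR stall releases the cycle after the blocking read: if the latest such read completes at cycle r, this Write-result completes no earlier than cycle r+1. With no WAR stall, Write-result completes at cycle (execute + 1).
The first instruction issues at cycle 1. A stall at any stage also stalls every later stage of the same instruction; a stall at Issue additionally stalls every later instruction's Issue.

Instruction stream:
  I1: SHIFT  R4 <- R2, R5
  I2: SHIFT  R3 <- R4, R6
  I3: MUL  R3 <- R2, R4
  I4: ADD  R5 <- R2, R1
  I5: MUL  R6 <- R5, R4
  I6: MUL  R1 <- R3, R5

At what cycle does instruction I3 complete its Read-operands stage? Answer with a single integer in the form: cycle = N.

cycle = 10

1) issue 1, read 2, done 3, write 4
2) issue 5, read 6, done 7, write 8  <struct: SHIFT busy until I1 writes@4>
3) issue 9, read 10, done 16, write 17  <WAW R3: wait I2 write@8>
4) issue 10, read 11, done 13, write 14
5) issue 18, read 19, done 25, write 26  <struct: MUL busy until I3 writes@17>
6) issue 27, read 28, done 34, write 35  <struct: MUL busy until I5 writes@26>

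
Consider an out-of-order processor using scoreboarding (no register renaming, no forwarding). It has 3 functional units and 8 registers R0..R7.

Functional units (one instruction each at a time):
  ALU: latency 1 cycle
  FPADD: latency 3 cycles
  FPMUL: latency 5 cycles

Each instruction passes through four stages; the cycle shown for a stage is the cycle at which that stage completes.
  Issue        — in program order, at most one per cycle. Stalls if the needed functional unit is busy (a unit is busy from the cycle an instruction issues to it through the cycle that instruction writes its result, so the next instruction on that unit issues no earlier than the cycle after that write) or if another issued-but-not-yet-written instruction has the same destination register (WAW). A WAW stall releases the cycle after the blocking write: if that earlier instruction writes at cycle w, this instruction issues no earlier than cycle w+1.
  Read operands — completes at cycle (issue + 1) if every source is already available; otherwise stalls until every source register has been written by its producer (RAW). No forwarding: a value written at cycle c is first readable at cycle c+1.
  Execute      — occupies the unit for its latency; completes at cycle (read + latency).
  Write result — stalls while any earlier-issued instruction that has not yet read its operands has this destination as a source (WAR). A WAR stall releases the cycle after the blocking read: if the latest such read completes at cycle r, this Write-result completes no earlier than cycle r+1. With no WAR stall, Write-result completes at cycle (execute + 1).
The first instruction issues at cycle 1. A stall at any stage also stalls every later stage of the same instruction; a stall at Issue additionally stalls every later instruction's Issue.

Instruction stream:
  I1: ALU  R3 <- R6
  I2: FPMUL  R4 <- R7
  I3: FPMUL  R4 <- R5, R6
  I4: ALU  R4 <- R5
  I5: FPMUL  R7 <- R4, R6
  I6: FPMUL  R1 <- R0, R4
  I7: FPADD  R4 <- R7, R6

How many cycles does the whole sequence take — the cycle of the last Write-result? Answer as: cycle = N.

cycle = 36

[1] I1→ALU
[2] I1 RO; I2→FPMUL
[3] I1 EX; I2 RO
[4] I1 WR R3
[8] I2 EX
[9] I2 WR R4
[10] I3→FPMUL
[11] I3 RO
[16] I3 EX
[17] I3 WR R4
[18] I4→ALU
[19] I4 RO; I5→FPMUL
[20] I4 EX
[21] I4 WR R4
[22] I5 RO
[27] I5 EX
[28] I5 WR R7
[29] I6→FPMUL
[30] I6 RO; I7→FPADD
[31] I7 RO
[34] I7 EX
[35] I6 EX; I7 WR R4
[36] I6 WR R1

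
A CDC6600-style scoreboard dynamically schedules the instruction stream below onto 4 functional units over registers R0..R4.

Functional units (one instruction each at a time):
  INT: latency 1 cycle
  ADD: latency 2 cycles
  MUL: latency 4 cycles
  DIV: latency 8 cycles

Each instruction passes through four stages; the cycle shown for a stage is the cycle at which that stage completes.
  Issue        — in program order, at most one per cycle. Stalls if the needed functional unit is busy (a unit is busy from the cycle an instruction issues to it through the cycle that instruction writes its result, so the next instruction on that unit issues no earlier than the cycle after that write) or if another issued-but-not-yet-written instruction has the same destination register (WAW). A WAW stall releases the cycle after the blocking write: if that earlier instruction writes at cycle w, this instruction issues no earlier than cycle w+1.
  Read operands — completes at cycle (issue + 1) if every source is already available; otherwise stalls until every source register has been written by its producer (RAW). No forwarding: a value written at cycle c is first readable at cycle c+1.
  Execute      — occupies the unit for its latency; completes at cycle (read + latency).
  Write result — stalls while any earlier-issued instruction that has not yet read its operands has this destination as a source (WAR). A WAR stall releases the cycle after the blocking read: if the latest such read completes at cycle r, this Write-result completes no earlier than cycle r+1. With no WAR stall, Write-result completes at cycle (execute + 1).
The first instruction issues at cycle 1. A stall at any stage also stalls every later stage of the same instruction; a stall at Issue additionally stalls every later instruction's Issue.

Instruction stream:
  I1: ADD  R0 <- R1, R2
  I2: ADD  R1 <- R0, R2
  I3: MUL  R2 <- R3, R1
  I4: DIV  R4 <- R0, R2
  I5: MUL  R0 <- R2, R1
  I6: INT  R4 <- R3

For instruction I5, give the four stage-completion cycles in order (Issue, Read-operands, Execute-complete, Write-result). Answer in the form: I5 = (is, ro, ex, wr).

c1: I1 issues→ADD
c2: I1 reads
c4: I1 exec-done
c5: I1 writes R0
c6: I2 issues→ADD
c7: I2 reads, I3 issues→MUL
c8: I4 issues→DIV
c9: I2 exec-done
c10: I2 writes R1
c11: I3 reads
c15: I3 exec-done
c16: I3 writes R2
c17: I4 reads, I5 issues→MUL
c18: I5 reads
c22: I5 exec-done
c23: I5 writes R0
c25: I4 exec-done
c26: I4 writes R4
c27: I6 issues→INT
c28: I6 reads
c29: I6 exec-done
c30: I6 writes R4

I5 = (17, 18, 22, 23)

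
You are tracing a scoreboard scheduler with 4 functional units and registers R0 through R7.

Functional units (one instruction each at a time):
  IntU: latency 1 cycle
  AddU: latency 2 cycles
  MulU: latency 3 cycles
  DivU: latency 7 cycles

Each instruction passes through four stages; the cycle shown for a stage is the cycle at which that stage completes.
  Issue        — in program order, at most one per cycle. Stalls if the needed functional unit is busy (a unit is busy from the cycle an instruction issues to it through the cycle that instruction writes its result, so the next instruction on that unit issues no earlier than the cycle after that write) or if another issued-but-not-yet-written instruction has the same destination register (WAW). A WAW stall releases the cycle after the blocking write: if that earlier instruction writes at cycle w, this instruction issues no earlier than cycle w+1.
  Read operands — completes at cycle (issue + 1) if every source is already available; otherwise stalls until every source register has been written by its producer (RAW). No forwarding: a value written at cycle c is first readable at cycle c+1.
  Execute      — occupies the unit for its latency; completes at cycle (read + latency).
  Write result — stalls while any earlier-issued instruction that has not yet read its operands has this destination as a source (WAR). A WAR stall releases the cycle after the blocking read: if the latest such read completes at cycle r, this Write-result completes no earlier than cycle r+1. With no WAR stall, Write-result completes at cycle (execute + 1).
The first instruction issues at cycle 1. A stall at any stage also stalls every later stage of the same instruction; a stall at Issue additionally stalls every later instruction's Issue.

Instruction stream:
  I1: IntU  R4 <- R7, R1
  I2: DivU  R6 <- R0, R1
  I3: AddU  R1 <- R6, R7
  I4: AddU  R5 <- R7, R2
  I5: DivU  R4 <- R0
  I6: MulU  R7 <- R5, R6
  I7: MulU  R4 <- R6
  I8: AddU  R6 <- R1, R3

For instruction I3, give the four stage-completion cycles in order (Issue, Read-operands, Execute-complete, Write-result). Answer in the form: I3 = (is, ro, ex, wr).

I3 = (3, 12, 14, 15)

I1: IS=1 RO=2 EX=3 WR=4
I2: IS=2 RO=3 EX=10 WR=11
I3: IS=3 RO=12 EX=14 WR=15  [RAW R6: wait I2 write@11]
I4: IS=16 RO=17 EX=19 WR=20  [struct: AddU busy until I3 writes@15]
I5: IS=17 RO=18 EX=25 WR=26
I6: IS=18 RO=21 EX=24 WR=25  [RAW R5: wait I4 write@20]
I7: IS=27 RO=28 EX=31 WR=32  [WAW R4: wait I5 write@26]
I8: IS=28 RO=29 EX=31 WR=32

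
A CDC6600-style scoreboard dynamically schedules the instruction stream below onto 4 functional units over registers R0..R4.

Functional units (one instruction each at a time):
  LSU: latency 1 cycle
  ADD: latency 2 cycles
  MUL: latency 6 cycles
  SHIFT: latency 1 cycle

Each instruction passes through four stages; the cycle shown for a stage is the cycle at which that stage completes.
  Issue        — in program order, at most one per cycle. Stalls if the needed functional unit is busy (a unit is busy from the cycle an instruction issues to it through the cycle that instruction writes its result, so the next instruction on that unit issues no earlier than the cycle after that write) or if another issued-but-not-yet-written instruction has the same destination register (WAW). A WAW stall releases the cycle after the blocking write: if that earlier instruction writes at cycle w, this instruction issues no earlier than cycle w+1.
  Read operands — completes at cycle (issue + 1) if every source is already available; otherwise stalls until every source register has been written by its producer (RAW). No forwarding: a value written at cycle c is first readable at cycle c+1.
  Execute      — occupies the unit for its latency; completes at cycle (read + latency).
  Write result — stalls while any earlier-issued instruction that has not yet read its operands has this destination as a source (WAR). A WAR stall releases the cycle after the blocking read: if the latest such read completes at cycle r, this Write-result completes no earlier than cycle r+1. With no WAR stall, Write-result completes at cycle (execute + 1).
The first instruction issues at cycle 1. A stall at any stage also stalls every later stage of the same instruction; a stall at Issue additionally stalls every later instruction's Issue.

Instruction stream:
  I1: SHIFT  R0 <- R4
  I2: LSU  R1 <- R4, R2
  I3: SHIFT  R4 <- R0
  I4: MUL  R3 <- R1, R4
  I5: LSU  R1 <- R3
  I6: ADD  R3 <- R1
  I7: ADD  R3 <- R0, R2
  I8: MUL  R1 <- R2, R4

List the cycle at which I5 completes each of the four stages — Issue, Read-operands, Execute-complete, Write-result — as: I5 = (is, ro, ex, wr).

t=1  issue I1 (SHIFT)
t=2  I1 read-ops; issue I2 (LSU)
t=3  I1 finished on SHIFT; I2 read-ops
t=4  I1→R0; I2 finished on LSU
t=5  I2→R1; issue I3 (SHIFT)
t=6  I3 read-ops; issue I4 (MUL)
t=7  I3 finished on SHIFT; issue I5 (LSU)
t=8  I3→R4
t=9  I4 read-ops
t=15  I4 finished on MUL
t=16  I4→R3
t=17  I5 read-ops; issue I6 (ADD)
t=18  I5 finished on LSU
t=19  I5→R1
t=20  I6 read-ops
t=22  I6 finished on ADD
t=23  I6→R3
t=24  issue I7 (ADD)
t=25  I7 read-ops; issue I8 (MUL)
t=26  I8 read-ops
t=27  I7 finished on ADD
t=28  I7→R3
t=32  I8 finished on MUL
t=33  I8→R1

I5 = (7, 17, 18, 19)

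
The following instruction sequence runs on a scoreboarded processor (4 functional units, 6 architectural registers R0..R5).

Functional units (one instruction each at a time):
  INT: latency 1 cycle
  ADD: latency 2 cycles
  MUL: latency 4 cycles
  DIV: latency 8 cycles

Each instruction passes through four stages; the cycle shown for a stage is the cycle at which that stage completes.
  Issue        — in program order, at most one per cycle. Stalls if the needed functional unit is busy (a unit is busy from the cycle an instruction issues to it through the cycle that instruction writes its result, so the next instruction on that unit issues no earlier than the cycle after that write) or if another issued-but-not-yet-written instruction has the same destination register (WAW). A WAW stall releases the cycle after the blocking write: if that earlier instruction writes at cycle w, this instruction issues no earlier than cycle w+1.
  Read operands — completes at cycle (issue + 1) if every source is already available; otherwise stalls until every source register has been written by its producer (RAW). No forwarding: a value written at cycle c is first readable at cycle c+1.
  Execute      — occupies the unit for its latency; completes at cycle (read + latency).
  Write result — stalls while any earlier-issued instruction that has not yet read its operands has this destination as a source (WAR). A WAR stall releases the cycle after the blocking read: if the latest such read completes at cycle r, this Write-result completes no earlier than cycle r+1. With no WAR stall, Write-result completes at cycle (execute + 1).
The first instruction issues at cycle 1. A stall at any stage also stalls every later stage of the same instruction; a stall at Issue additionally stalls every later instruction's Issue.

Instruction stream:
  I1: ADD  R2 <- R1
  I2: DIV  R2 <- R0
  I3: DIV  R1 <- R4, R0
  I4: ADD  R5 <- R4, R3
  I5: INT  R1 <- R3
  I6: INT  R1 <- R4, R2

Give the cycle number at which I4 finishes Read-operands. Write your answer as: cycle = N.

cycle = 19

1) issue 1, read 2, done 4, write 5
2) issue 6, read 7, done 15, write 16  <WAW R2: wait I1 write@5>
3) issue 17, read 18, done 26, write 27  <struct: DIV busy until I2 writes@16>
4) issue 18, read 19, done 21, write 22
5) issue 28, read 29, done 30, write 31  <WAW R1: wait I3 write@27>
6) issue 32, read 33, done 34, write 35  <struct: INT busy until I5 writes@31>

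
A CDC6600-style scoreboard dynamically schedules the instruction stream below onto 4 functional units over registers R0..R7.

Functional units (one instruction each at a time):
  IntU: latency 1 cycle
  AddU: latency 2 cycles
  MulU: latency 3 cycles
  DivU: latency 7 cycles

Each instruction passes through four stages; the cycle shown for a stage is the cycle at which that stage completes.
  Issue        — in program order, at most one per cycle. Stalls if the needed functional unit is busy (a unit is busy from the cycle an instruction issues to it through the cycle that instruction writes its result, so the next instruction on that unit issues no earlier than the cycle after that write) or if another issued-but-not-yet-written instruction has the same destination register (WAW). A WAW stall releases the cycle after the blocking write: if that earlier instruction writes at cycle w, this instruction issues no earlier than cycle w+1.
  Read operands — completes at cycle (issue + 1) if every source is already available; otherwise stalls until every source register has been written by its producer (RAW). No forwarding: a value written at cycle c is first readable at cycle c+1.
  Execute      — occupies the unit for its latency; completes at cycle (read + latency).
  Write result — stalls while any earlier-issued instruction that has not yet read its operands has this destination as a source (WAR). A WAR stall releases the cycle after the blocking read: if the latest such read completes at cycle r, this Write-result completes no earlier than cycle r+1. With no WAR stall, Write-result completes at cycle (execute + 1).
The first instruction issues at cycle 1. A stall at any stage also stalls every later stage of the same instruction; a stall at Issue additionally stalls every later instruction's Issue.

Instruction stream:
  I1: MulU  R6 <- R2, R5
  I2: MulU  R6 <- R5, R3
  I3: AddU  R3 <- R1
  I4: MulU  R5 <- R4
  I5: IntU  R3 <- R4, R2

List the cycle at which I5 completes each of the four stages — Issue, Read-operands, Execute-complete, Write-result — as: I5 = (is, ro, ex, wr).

cycle 1: issue I1 (MulU)
cycle 2: I1 read-ops
cycle 5: I1 finished on MulU
cycle 6: I1→R6
cycle 7: issue I2 (MulU)
cycle 8: I2 read-ops; issue I3 (AddU)
cycle 9: I3 read-ops
cycle 11: I2 finished on MulU; I3 finished on AddU
cycle 12: I2→R6; I3→R3
cycle 13: issue I4 (MulU)
cycle 14: I4 read-ops; issue I5 (IntU)
cycle 15: I5 read-ops
cycle 16: I5 finished on IntU
cycle 17: I4 finished on MulU; I5→R3
cycle 18: I4→R5

I5 = (14, 15, 16, 17)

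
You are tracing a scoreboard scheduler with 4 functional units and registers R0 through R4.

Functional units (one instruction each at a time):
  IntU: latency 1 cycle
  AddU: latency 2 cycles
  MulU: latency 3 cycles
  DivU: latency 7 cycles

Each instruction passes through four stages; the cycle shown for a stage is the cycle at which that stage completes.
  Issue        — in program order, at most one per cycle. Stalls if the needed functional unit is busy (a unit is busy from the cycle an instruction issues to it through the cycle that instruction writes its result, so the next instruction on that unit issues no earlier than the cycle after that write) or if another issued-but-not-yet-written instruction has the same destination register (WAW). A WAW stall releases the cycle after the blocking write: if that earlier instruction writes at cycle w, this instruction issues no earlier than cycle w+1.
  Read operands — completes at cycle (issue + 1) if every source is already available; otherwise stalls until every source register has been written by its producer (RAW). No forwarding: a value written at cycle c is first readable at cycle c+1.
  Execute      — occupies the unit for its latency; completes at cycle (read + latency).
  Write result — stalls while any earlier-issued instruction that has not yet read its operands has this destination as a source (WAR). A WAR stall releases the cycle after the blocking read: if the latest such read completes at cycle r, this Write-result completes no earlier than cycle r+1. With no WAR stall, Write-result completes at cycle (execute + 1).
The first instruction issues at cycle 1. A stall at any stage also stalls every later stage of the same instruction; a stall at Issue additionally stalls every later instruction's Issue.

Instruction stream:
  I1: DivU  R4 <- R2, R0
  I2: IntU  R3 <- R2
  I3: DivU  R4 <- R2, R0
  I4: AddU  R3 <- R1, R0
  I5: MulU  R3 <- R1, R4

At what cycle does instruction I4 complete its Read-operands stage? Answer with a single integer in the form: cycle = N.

cycle 1: I1 issues→DivU
cycle 2: I1 reads | I2 issues→IntU
cycle 3: I2 reads
cycle 4: I2 exec-done
cycle 5: I2 writes R3
cycle 9: I1 exec-done
cycle 10: I1 writes R4
cycle 11: I3 issues→DivU
cycle 12: I3 reads | I4 issues→AddU
cycle 13: I4 reads
cycle 15: I4 exec-done
cycle 16: I4 writes R3
cycle 17: I5 issues→MulU
cycle 19: I3 exec-done
cycle 20: I3 writes R4
cycle 21: I5 reads
cycle 24: I5 exec-done
cycle 25: I5 writes R3

cycle = 13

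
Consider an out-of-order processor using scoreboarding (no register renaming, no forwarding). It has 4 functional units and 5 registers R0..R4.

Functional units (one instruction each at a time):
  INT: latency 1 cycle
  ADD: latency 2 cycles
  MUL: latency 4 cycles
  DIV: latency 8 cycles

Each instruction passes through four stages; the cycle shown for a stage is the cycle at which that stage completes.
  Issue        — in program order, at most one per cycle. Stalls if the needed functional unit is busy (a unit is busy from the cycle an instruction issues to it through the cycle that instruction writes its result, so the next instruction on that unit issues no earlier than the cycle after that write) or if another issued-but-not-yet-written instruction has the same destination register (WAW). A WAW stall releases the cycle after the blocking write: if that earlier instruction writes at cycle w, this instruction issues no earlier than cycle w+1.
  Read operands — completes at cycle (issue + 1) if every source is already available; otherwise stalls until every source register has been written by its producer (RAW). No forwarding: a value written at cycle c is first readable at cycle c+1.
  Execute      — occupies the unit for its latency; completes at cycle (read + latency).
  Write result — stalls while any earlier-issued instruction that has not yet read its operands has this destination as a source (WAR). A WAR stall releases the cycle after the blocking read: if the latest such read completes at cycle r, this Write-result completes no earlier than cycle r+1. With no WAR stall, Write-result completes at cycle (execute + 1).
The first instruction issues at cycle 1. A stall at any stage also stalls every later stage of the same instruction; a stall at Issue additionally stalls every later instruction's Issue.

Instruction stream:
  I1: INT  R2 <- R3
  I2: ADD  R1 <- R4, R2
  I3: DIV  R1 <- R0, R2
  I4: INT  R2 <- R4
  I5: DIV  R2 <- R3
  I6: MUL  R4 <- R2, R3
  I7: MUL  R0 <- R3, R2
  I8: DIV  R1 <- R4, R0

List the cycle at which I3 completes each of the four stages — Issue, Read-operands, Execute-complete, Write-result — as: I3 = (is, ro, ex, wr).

c1: I1 dispatched to INT
c2: I1 operands ready; I2 dispatched to ADD
c3: I1 complete
c4: R2←I1
c5: I2 operands ready
c7: I2 complete
c8: R1←I2
c9: I3 dispatched to DIV
c10: I3 operands ready; I4 dispatched to INT
c11: I4 operands ready
c12: I4 complete
c13: R2←I4
c18: I3 complete
c19: R1←I3
c20: I5 dispatched to DIV
c21: I5 operands ready; I6 dispatched to MUL
c29: I5 complete
c30: R2←I5
c31: I6 operands ready
c35: I6 complete
c36: R4←I6
c37: I7 dispatched to MUL
c38: I7 operands ready; I8 dispatched to DIV
c42: I7 complete
c43: R0←I7
c44: I8 operands ready
c52: I8 complete
c53: R1←I8

I3 = (9, 10, 18, 19)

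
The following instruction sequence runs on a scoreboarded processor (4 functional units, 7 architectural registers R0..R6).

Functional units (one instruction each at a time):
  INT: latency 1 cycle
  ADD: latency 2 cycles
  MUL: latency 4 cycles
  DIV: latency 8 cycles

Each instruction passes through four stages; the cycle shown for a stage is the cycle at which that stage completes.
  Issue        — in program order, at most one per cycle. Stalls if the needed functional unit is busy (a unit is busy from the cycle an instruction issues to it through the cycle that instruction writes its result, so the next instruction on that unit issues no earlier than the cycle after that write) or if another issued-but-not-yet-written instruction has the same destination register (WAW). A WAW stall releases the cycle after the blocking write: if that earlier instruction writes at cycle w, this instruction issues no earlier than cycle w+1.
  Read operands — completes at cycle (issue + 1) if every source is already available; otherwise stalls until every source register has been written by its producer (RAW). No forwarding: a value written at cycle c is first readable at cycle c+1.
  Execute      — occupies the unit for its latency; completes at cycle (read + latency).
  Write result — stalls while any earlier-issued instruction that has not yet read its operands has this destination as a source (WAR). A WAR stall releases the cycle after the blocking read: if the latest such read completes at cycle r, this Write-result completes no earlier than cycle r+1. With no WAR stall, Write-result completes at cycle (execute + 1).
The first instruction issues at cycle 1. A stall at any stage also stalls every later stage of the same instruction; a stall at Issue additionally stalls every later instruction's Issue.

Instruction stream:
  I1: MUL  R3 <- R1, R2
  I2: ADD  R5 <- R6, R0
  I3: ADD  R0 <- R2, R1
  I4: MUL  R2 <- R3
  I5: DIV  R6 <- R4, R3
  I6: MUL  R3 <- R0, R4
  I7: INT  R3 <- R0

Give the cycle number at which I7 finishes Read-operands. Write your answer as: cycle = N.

cycle = 23

  I1 | 1 | 2 | 6 | 7
  I2 | 2 | 3 | 5 | 6
  I3 | 7 | 8 | 10 | 11   struct: ADD busy until I2 writes@6
  I4 | 8 | 9 | 13 | 14
  I5 | 9 | 10 | 18 | 19
  I6 | 15 | 16 | 20 | 21   struct: MUL busy until I4 writes@14
  I7 | 22 | 23 | 24 | 25   WAW R3: wait I6 write@21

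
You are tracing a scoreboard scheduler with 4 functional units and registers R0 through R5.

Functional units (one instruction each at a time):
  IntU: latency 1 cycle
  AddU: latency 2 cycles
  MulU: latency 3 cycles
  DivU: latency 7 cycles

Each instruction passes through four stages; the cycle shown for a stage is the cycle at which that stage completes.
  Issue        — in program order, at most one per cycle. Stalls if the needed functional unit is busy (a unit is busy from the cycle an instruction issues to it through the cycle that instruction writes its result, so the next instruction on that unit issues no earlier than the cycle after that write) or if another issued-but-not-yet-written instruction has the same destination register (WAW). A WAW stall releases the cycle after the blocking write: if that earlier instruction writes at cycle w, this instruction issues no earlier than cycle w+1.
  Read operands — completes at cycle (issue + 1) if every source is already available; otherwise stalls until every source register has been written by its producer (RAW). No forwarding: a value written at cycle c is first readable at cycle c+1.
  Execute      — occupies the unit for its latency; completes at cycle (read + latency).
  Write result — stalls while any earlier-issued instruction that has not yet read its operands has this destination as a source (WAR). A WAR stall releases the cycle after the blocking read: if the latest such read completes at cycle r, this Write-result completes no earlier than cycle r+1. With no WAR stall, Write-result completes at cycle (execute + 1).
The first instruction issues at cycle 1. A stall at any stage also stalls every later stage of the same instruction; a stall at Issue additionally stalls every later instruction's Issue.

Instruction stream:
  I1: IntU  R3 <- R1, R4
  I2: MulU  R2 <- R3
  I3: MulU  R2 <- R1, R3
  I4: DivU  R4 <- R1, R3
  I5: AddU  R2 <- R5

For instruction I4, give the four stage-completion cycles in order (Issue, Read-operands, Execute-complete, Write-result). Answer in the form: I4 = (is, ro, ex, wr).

I4 = (11, 12, 19, 20)

I1 -> (1, 2, 3, 4)
I2 -> (2, 5, 8, 9)  // RAW R3: wait I1 write@4
I3 -> (10, 11, 14, 15)  // struct: MulU busy until I2 writes@9
I4 -> (11, 12, 19, 20)
I5 -> (16, 17, 19, 20)  // WAW R2: wait I3 write@15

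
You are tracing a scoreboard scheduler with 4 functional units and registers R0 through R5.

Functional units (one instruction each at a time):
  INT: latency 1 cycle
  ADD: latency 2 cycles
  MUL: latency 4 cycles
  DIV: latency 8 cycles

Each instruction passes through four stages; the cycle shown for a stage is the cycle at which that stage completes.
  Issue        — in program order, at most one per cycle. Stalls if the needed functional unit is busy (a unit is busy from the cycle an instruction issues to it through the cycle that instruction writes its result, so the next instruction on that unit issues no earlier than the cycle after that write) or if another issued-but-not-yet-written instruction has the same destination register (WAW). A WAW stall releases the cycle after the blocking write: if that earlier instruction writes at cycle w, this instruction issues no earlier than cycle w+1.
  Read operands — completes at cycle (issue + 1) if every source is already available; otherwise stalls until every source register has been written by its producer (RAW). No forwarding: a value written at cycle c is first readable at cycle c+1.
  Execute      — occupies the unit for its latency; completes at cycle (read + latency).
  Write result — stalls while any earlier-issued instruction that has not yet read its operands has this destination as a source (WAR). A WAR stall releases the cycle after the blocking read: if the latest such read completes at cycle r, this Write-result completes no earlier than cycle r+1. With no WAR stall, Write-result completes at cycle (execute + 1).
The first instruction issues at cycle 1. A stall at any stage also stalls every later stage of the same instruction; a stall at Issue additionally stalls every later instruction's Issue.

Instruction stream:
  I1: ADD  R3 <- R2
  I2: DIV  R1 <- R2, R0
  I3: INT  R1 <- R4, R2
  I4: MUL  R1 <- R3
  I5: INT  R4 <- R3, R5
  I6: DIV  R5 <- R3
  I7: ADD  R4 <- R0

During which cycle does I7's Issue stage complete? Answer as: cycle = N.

cycle = 22

t=1  I1 issues→ADD
t=2  I1 reads; I2 issues→DIV
t=3  I2 reads
t=4  I1 exec-done
t=5  I1 writes R3
t=11  I2 exec-done
t=12  I2 writes R1
t=13  I3 issues→INT
t=14  I3 reads
t=15  I3 exec-done
t=16  I3 writes R1
t=17  I4 issues→MUL
t=18  I4 reads; I5 issues→INT
t=19  I5 reads; I6 issues→DIV
t=20  I5 exec-done; I6 reads
t=21  I5 writes R4
t=22  I4 exec-done; I7 issues→ADD
t=23  I4 writes R1; I7 reads
t=25  I7 exec-done
t=26  I7 writes R4
t=28  I6 exec-done
t=29  I6 writes R5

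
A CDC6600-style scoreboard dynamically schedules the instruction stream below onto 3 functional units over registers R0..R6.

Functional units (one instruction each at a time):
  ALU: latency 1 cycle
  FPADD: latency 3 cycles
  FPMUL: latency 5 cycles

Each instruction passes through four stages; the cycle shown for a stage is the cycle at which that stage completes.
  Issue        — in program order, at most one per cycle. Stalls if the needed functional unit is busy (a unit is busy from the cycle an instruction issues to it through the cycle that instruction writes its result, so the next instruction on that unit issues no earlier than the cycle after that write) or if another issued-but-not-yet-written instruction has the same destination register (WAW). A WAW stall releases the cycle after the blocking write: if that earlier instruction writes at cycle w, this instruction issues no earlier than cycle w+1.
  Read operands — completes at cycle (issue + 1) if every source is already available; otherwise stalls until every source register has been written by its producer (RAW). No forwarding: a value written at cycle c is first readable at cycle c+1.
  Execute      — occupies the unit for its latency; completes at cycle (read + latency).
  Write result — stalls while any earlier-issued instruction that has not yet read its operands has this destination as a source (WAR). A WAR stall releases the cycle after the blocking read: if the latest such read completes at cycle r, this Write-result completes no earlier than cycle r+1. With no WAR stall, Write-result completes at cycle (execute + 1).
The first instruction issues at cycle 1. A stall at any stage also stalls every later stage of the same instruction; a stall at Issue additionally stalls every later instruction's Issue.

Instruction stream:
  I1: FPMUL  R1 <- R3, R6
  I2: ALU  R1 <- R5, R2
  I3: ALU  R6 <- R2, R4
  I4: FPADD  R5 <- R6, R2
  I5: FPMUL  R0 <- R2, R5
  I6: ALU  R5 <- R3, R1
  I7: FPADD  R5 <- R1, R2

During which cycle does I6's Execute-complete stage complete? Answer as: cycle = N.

cycle = 24

t=1  I1→FPMUL
t=2  I1 RO
t=7  I1 EX
t=8  I1 WR R1
t=9  I2→ALU
t=10  I2 RO
t=11  I2 EX
t=12  I2 WR R1
t=13  I3→ALU
t=14  I3 RO; I4→FPADD
t=15  I3 EX; I5→FPMUL
t=16  I3 WR R6
t=17  I4 RO
t=20  I4 EX
t=21  I4 WR R5
t=22  I5 RO; I6→ALU
t=23  I6 RO
t=24  I6 EX
t=25  I6 WR R5
t=26  I7→FPADD
t=27  I5 EX; I7 RO
t=28  I5 WR R0
t=30  I7 EX
t=31  I7 WR R5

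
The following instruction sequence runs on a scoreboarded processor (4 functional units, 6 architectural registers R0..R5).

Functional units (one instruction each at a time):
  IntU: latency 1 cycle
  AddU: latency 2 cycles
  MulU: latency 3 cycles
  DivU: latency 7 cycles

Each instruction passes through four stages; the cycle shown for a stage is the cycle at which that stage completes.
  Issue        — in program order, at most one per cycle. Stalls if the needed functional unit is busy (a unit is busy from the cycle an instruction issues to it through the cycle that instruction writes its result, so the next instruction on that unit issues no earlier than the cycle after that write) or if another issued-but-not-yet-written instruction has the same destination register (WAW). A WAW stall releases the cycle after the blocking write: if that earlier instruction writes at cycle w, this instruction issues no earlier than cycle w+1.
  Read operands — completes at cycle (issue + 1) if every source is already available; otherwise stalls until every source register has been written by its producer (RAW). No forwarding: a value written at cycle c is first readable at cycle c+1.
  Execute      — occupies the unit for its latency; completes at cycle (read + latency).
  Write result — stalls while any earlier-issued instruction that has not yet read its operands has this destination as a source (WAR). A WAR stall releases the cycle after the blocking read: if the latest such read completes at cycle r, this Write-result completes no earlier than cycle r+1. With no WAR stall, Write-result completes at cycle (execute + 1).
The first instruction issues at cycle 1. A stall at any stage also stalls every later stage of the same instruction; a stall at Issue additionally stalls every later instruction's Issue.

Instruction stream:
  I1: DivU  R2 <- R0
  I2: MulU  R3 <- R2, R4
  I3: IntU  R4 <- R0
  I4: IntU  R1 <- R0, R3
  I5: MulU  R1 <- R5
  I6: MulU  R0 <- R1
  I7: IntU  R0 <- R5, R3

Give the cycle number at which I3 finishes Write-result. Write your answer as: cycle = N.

1) issue 1, read 2, done 9, write 10
2) issue 2, read 11, done 14, write 15  <RAW R2: wait I1 write@10>
3) issue 3, read 4, done 5, write 12  <WAR R4: wait I2 read@11>
4) issue 13, read 16, done 17, write 18  <struct: IntU busy until I3 writes@12 / RAW R3: wait I2 write@15>
5) issue 19, read 20, done 23, write 24  <WAW R1: wait I4 write@18>
6) issue 25, read 26, done 29, write 30  <struct: MulU busy until I5 writes@24>
7) issue 31, read 32, done 33, write 34  <WAW R0: wait I6 write@30>

cycle = 12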